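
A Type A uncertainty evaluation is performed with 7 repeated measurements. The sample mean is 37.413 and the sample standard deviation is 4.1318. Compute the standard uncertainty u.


The standard uncertainty for Type A evaluation is u = s / sqrt(n).
u = 4.1318 / sqrt(7)
u = 4.1318 / 2.6458
u = 1.5617

1.5617


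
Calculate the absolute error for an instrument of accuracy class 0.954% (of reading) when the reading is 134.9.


Absolute error = (accuracy% / 100) * reading.
Error = (0.954 / 100) * 134.9
Error = 0.00954 * 134.9
Error = 1.2869

1.2869


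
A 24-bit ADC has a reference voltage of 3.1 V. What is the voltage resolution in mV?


The resolution (LSB) of an ADC is Vref / 2^n.
LSB = 3.1 / 2^24
LSB = 3.1 / 16777216
LSB = 1.8e-07 V = 0.00018477 mV

0.00018477 mV


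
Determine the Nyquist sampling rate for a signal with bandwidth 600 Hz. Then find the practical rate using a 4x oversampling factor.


By Nyquist theorem, fs_min = 2 * fmax.
fs_min = 2 * 600 = 1200 Hz
Practical rate = 4 * fs_min = 4 * 1200 = 4800 Hz

fs_min = 1200 Hz, fs_practical = 4800 Hz


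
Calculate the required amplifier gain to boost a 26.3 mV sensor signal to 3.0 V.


Gain = Vout / Vin (converting to same units).
G = 3.0 V / 26.3 mV
G = 3000.0 mV / 26.3 mV
G = 114.07

114.07


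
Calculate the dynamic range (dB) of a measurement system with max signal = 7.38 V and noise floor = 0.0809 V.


Dynamic range = 20 * log10(Vmax / Vnoise).
DR = 20 * log10(7.38 / 0.0809)
DR = 20 * log10(91.22)
DR = 39.2 dB

39.2 dB


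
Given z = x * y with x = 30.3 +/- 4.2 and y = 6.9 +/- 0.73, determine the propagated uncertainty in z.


For a product z = x*y, the relative uncertainty is:
uz/z = sqrt((ux/x)^2 + (uy/y)^2)
Relative uncertainties: ux/x = 4.2/30.3 = 0.138614
uy/y = 0.73/6.9 = 0.105797
z = 30.3 * 6.9 = 209.1
uz = 209.1 * sqrt(0.138614^2 + 0.105797^2) = 36.457

36.457


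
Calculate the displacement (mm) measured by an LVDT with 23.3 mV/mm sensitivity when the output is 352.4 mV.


Displacement = Vout / sensitivity.
d = 352.4 / 23.3
d = 15.124 mm

15.124 mm


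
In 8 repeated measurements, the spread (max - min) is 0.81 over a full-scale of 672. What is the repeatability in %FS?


Repeatability = (spread / full scale) * 100%.
R = (0.81 / 672) * 100
R = 0.121 %FS

0.121 %FS


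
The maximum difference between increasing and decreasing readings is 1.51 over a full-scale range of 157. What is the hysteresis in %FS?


Hysteresis = (max difference / full scale) * 100%.
H = (1.51 / 157) * 100
H = 0.962 %FS

0.962 %FS


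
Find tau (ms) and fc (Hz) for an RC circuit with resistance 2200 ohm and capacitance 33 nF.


Time constant: tau = R * C.
tau = 2200 * 3.30e-08 = 7.26e-05 s
tau = 0.0726 ms
Cutoff frequency: fc = 1 / (2*pi*R*C).
fc = 1 / (2*pi*7.26e-05) = 2192.22 Hz

tau = 0.0726 ms, fc = 2192.22 Hz


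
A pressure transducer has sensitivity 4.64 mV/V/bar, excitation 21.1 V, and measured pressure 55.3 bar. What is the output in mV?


Output = sensitivity * Vex * P.
Vout = 4.64 * 21.1 * 55.3
Vout = 97.904 * 55.3
Vout = 5414.09 mV

5414.09 mV


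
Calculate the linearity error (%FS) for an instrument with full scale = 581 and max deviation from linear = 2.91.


Linearity error = (max deviation / full scale) * 100%.
Linearity = (2.91 / 581) * 100
Linearity = 0.501 %FS

0.501 %FS


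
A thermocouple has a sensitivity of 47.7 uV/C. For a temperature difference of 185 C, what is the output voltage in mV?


The thermocouple output V = sensitivity * dT.
V = 47.7 uV/C * 185 C
V = 8824.5 uV
V = 8.825 mV

8.825 mV


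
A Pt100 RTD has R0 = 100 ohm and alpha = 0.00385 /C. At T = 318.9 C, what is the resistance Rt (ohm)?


The RTD equation: Rt = R0 * (1 + alpha * T).
Rt = 100 * (1 + 0.00385 * 318.9)
Rt = 100 * (1 + 1.227765)
Rt = 100 * 2.227765
Rt = 222.776 ohm

222.776 ohm


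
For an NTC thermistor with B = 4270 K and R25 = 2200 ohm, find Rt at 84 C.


NTC thermistor equation: Rt = R25 * exp(B * (1/T - 1/T25)).
T in Kelvin: 357.15 K, T25 = 298.15 K
1/T - 1/T25 = 1/357.15 - 1/298.15 = -0.00055407
B * (1/T - 1/T25) = 4270 * -0.00055407 = -2.3659
Rt = 2200 * exp(-2.3659) = 206.5 ohm

206.5 ohm


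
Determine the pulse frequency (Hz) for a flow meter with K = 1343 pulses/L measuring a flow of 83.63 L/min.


Frequency = K * Q / 60 (converting L/min to L/s).
f = 1343 * 83.63 / 60
f = 112315.09 / 60
f = 1871.92 Hz

1871.92 Hz


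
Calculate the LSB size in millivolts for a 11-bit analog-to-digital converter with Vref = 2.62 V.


The resolution (LSB) of an ADC is Vref / 2^n.
LSB = 2.62 / 2^11
LSB = 2.62 / 2048
LSB = 0.0012793 V = 1.27929688 mV

1.27929688 mV


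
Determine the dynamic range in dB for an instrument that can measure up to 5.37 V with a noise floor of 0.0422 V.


Dynamic range = 20 * log10(Vmax / Vnoise).
DR = 20 * log10(5.37 / 0.0422)
DR = 20 * log10(127.25)
DR = 42.09 dB

42.09 dB


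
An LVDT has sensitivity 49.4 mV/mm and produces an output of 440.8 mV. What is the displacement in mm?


Displacement = Vout / sensitivity.
d = 440.8 / 49.4
d = 8.923 mm

8.923 mm


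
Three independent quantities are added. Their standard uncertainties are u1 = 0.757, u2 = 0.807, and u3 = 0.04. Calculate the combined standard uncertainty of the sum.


For a sum of independent quantities, uc = sqrt(u1^2 + u2^2 + u3^2).
uc = sqrt(0.757^2 + 0.807^2 + 0.04^2)
uc = sqrt(0.573049 + 0.651249 + 0.0016)
uc = 1.1072

1.1072


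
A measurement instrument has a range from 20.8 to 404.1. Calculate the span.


Span = upper range - lower range.
Span = 404.1 - (20.8)
Span = 383.3

383.3


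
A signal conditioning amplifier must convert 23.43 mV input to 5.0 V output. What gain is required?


Gain = Vout / Vin (converting to same units).
G = 5.0 V / 23.43 mV
G = 5000.0 mV / 23.43 mV
G = 213.4

213.4


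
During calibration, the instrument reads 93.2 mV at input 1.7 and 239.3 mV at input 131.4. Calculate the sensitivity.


Sensitivity = (y2 - y1) / (x2 - x1).
S = (239.3 - 93.2) / (131.4 - 1.7)
S = 146.1 / 129.7
S = 1.1264 mV/unit

1.1264 mV/unit


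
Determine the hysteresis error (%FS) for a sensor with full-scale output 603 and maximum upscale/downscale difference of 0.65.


Hysteresis = (max difference / full scale) * 100%.
H = (0.65 / 603) * 100
H = 0.108 %FS

0.108 %FS


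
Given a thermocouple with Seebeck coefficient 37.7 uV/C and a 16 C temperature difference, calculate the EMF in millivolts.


The thermocouple output V = sensitivity * dT.
V = 37.7 uV/C * 16 C
V = 603.2 uV
V = 0.603 mV

0.603 mV


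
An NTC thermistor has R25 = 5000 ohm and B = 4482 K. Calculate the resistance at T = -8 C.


NTC thermistor equation: Rt = R25 * exp(B * (1/T - 1/T25)).
T in Kelvin: 265.15 K, T25 = 298.15 K
1/T - 1/T25 = 1/265.15 - 1/298.15 = 0.00041743
B * (1/T - 1/T25) = 4482 * 0.00041743 = 1.8709
Rt = 5000 * exp(1.8709) = 32471.9 ohm

32471.9 ohm


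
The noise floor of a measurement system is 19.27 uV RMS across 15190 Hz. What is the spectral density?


Noise spectral density = Vrms / sqrt(BW).
NSD = 19.27 / sqrt(15190)
NSD = 19.27 / 123.2477
NSD = 0.1564 uV/sqrt(Hz)

0.1564 uV/sqrt(Hz)


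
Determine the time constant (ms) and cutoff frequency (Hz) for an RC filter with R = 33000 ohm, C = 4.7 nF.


Time constant: tau = R * C.
tau = 33000 * 4.70e-09 = 0.0001551 s
tau = 0.1551 ms
Cutoff frequency: fc = 1 / (2*pi*R*C).
fc = 1 / (2*pi*0.0001551) = 1026.14 Hz

tau = 0.1551 ms, fc = 1026.14 Hz


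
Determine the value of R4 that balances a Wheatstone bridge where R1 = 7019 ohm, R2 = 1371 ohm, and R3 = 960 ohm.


At balance: R1*R4 = R2*R3, so R4 = R2*R3/R1.
R4 = 1371 * 960 / 7019
R4 = 1316160 / 7019
R4 = 187.51 ohm

187.51 ohm


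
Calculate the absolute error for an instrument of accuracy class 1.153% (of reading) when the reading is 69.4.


Absolute error = (accuracy% / 100) * reading.
Error = (1.153 / 100) * 69.4
Error = 0.01153 * 69.4
Error = 0.8002

0.8002


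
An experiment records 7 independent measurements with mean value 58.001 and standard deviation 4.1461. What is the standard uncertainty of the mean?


The standard uncertainty for Type A evaluation is u = s / sqrt(n).
u = 4.1461 / sqrt(7)
u = 4.1461 / 2.6458
u = 1.5671

1.5671


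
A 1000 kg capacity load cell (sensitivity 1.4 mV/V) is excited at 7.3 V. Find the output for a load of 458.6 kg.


Vout = rated_output * Vex * (load / capacity).
Vout = 1.4 * 7.3 * (458.6 / 1000)
Vout = 1.4 * 7.3 * 0.4586
Vout = 4.687 mV

4.687 mV


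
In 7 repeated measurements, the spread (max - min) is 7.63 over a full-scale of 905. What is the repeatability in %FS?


Repeatability = (spread / full scale) * 100%.
R = (7.63 / 905) * 100
R = 0.843 %FS

0.843 %FS


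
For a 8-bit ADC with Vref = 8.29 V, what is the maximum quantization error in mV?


The maximum quantization error is +/- LSB/2.
LSB = Vref / 2^n = 8.29 / 256 = 0.03238281 V
Max error = LSB / 2 = 0.03238281 / 2 = 0.01619141 V
Max error = 16.1914 mV

16.1914 mV


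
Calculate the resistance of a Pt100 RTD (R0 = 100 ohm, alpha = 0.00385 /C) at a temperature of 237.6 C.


The RTD equation: Rt = R0 * (1 + alpha * T).
Rt = 100 * (1 + 0.00385 * 237.6)
Rt = 100 * (1 + 0.91476)
Rt = 100 * 1.91476
Rt = 191.476 ohm

191.476 ohm


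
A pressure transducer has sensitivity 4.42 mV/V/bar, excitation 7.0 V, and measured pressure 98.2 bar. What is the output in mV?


Output = sensitivity * Vex * P.
Vout = 4.42 * 7.0 * 98.2
Vout = 30.94 * 98.2
Vout = 3038.31 mV

3038.31 mV


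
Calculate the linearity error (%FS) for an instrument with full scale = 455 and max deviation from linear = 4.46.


Linearity error = (max deviation / full scale) * 100%.
Linearity = (4.46 / 455) * 100
Linearity = 0.98 %FS

0.98 %FS


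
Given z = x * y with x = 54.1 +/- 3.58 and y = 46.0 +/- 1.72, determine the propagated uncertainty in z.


For a product z = x*y, the relative uncertainty is:
uz/z = sqrt((ux/x)^2 + (uy/y)^2)
Relative uncertainties: ux/x = 3.58/54.1 = 0.066174
uy/y = 1.72/46.0 = 0.037391
z = 54.1 * 46.0 = 2488.6
uz = 2488.6 * sqrt(0.066174^2 + 0.037391^2) = 189.151

189.151


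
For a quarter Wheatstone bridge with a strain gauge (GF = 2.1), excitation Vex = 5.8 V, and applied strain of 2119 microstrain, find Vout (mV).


Quarter bridge output: Vout = (GF * epsilon * Vex) / 4.
Vout = (2.1 * 2119e-6 * 5.8) / 4
Vout = 0.02580942 / 4 V
Vout = 0.00645236 V = 6.4524 mV

6.4524 mV


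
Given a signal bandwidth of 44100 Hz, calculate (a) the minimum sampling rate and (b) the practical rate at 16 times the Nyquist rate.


By Nyquist theorem, fs_min = 2 * fmax.
fs_min = 2 * 44100 = 88200 Hz
Practical rate = 16 * fs_min = 16 * 88200 = 1411200 Hz

fs_min = 88200 Hz, fs_practical = 1411200 Hz


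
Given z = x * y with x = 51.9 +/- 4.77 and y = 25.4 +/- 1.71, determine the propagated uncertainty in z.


For a product z = x*y, the relative uncertainty is:
uz/z = sqrt((ux/x)^2 + (uy/y)^2)
Relative uncertainties: ux/x = 4.77/51.9 = 0.091908
uy/y = 1.71/25.4 = 0.067323
z = 51.9 * 25.4 = 1318.3
uz = 1318.3 * sqrt(0.091908^2 + 0.067323^2) = 150.185

150.185


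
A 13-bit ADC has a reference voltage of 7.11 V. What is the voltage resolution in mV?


The resolution (LSB) of an ADC is Vref / 2^n.
LSB = 7.11 / 2^13
LSB = 7.11 / 8192
LSB = 0.00086792 V = 0.86791992 mV

0.86791992 mV


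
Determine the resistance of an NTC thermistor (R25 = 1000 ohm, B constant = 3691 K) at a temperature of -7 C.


NTC thermistor equation: Rt = R25 * exp(B * (1/T - 1/T25)).
T in Kelvin: 266.15 K, T25 = 298.15 K
1/T - 1/T25 = 1/266.15 - 1/298.15 = 0.00040326
B * (1/T - 1/T25) = 3691 * 0.00040326 = 1.4884
Rt = 1000 * exp(1.4884) = 4430.2 ohm

4430.2 ohm


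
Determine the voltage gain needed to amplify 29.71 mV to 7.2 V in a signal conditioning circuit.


Gain = Vout / Vin (converting to same units).
G = 7.2 V / 29.71 mV
G = 7200.0 mV / 29.71 mV
G = 242.34

242.34


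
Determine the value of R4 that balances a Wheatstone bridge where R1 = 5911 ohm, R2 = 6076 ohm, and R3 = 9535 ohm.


At balance: R1*R4 = R2*R3, so R4 = R2*R3/R1.
R4 = 6076 * 9535 / 5911
R4 = 57934660 / 5911
R4 = 9801.16 ohm

9801.16 ohm


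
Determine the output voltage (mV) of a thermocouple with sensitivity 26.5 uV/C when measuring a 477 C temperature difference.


The thermocouple output V = sensitivity * dT.
V = 26.5 uV/C * 477 C
V = 12640.5 uV
V = 12.64 mV

12.64 mV


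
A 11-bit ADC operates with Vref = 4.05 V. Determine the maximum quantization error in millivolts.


The maximum quantization error is +/- LSB/2.
LSB = Vref / 2^n = 4.05 / 2048 = 0.00197754 V
Max error = LSB / 2 = 0.00197754 / 2 = 0.00098877 V
Max error = 0.9888 mV

0.9888 mV


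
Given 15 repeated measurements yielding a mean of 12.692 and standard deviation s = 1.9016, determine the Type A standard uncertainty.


The standard uncertainty for Type A evaluation is u = s / sqrt(n).
u = 1.9016 / sqrt(15)
u = 1.9016 / 3.873
u = 0.491

0.491


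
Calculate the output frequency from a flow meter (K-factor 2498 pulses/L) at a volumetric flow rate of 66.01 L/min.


Frequency = K * Q / 60 (converting L/min to L/s).
f = 2498 * 66.01 / 60
f = 164892.98 / 60
f = 2748.22 Hz

2748.22 Hz


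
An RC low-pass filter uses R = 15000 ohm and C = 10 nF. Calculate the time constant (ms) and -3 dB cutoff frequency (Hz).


Time constant: tau = R * C.
tau = 15000 * 1.00e-08 = 0.00015 s
tau = 0.15 ms
Cutoff frequency: fc = 1 / (2*pi*R*C).
fc = 1 / (2*pi*0.00015) = 1061.03 Hz

tau = 0.15 ms, fc = 1061.03 Hz


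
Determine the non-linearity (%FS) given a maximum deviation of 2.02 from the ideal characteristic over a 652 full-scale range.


Linearity error = (max deviation / full scale) * 100%.
Linearity = (2.02 / 652) * 100
Linearity = 0.31 %FS

0.31 %FS


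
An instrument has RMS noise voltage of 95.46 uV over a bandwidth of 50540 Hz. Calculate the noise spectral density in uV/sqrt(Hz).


Noise spectral density = Vrms / sqrt(BW).
NSD = 95.46 / sqrt(50540)
NSD = 95.46 / 224.811
NSD = 0.4246 uV/sqrt(Hz)

0.4246 uV/sqrt(Hz)


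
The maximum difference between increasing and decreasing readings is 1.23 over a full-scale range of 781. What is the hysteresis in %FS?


Hysteresis = (max difference / full scale) * 100%.
H = (1.23 / 781) * 100
H = 0.157 %FS

0.157 %FS


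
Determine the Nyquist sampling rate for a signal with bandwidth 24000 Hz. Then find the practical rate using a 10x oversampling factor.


By Nyquist theorem, fs_min = 2 * fmax.
fs_min = 2 * 24000 = 48000 Hz
Practical rate = 10 * fs_min = 10 * 48000 = 480000 Hz

fs_min = 48000 Hz, fs_practical = 480000 Hz


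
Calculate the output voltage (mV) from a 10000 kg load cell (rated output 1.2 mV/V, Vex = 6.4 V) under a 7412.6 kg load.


Vout = rated_output * Vex * (load / capacity).
Vout = 1.2 * 6.4 * (7412.6 / 10000)
Vout = 1.2 * 6.4 * 0.74126
Vout = 5.693 mV

5.693 mV


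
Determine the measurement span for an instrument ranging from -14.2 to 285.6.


Span = upper range - lower range.
Span = 285.6 - (-14.2)
Span = 299.8

299.8


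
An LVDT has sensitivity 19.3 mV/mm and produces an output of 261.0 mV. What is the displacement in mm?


Displacement = Vout / sensitivity.
d = 261.0 / 19.3
d = 13.523 mm

13.523 mm


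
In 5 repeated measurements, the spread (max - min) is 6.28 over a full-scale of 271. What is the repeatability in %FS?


Repeatability = (spread / full scale) * 100%.
R = (6.28 / 271) * 100
R = 2.317 %FS

2.317 %FS


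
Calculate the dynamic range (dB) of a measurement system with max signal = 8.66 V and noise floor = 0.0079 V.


Dynamic range = 20 * log10(Vmax / Vnoise).
DR = 20 * log10(8.66 / 0.0079)
DR = 20 * log10(1096.2)
DR = 60.8 dB

60.8 dB


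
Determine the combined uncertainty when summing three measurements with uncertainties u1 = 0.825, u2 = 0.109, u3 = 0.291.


For a sum of independent quantities, uc = sqrt(u1^2 + u2^2 + u3^2).
uc = sqrt(0.825^2 + 0.109^2 + 0.291^2)
uc = sqrt(0.680625 + 0.011881 + 0.084681)
uc = 0.8816

0.8816


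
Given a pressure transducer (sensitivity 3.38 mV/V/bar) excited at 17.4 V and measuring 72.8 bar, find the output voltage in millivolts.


Output = sensitivity * Vex * P.
Vout = 3.38 * 17.4 * 72.8
Vout = 58.812 * 72.8
Vout = 4281.51 mV

4281.51 mV


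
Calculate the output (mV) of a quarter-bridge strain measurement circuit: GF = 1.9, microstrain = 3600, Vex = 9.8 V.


Quarter bridge output: Vout = (GF * epsilon * Vex) / 4.
Vout = (1.9 * 3600e-6 * 9.8) / 4
Vout = 0.067032 / 4 V
Vout = 0.016758 V = 16.758 mV

16.758 mV


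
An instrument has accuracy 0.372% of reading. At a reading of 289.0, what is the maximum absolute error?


Absolute error = (accuracy% / 100) * reading.
Error = (0.372 / 100) * 289.0
Error = 0.00372 * 289.0
Error = 1.0751

1.0751


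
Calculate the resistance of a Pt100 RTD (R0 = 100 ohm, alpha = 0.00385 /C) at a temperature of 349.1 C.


The RTD equation: Rt = R0 * (1 + alpha * T).
Rt = 100 * (1 + 0.00385 * 349.1)
Rt = 100 * (1 + 1.344035)
Rt = 100 * 2.344035
Rt = 234.403 ohm

234.403 ohm


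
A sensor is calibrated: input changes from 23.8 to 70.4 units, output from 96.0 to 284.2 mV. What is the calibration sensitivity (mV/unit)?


Sensitivity = (y2 - y1) / (x2 - x1).
S = (284.2 - 96.0) / (70.4 - 23.8)
S = 188.2 / 46.6
S = 4.0386 mV/unit

4.0386 mV/unit


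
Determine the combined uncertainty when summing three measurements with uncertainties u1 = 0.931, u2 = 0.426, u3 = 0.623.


For a sum of independent quantities, uc = sqrt(u1^2 + u2^2 + u3^2).
uc = sqrt(0.931^2 + 0.426^2 + 0.623^2)
uc = sqrt(0.866761 + 0.181476 + 0.388129)
uc = 1.1985

1.1985


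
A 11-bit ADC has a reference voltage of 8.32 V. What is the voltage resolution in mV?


The resolution (LSB) of an ADC is Vref / 2^n.
LSB = 8.32 / 2^11
LSB = 8.32 / 2048
LSB = 0.0040625 V = 4.0625 mV

4.0625 mV


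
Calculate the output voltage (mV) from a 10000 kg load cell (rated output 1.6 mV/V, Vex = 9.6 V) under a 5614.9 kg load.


Vout = rated_output * Vex * (load / capacity).
Vout = 1.6 * 9.6 * (5614.9 / 10000)
Vout = 1.6 * 9.6 * 0.56149
Vout = 8.624 mV

8.624 mV


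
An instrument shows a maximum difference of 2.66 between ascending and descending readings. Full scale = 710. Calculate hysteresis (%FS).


Hysteresis = (max difference / full scale) * 100%.
H = (2.66 / 710) * 100
H = 0.375 %FS

0.375 %FS


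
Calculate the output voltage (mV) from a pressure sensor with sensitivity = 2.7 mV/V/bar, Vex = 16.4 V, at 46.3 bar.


Output = sensitivity * Vex * P.
Vout = 2.7 * 16.4 * 46.3
Vout = 44.28 * 46.3
Vout = 2050.16 mV

2050.16 mV


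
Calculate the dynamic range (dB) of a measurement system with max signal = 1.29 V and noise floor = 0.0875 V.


Dynamic range = 20 * log10(Vmax / Vnoise).
DR = 20 * log10(1.29 / 0.0875)
DR = 20 * log10(14.74)
DR = 23.37 dB

23.37 dB


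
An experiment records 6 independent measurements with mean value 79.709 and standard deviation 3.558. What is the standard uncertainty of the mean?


The standard uncertainty for Type A evaluation is u = s / sqrt(n).
u = 3.558 / sqrt(6)
u = 3.558 / 2.4495
u = 1.4525

1.4525


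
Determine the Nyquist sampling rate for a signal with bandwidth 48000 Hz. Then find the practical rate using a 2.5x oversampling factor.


By Nyquist theorem, fs_min = 2 * fmax.
fs_min = 2 * 48000 = 96000 Hz
Practical rate = 2.5 * fs_min = 2.5 * 96000 = 240000 Hz

fs_min = 96000 Hz, fs_practical = 240000 Hz


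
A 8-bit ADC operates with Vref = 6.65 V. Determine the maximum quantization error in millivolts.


The maximum quantization error is +/- LSB/2.
LSB = Vref / 2^n = 6.65 / 256 = 0.02597656 V
Max error = LSB / 2 = 0.02597656 / 2 = 0.01298828 V
Max error = 12.9883 mV

12.9883 mV


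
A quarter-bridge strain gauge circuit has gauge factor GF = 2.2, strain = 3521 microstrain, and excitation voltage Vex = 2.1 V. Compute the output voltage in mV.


Quarter bridge output: Vout = (GF * epsilon * Vex) / 4.
Vout = (2.2 * 3521e-6 * 2.1) / 4
Vout = 0.01626702 / 4 V
Vout = 0.00406676 V = 4.0668 mV

4.0668 mV


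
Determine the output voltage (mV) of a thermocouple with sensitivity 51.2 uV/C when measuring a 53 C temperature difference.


The thermocouple output V = sensitivity * dT.
V = 51.2 uV/C * 53 C
V = 2713.6 uV
V = 2.714 mV

2.714 mV


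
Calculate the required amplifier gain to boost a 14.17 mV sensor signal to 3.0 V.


Gain = Vout / Vin (converting to same units).
G = 3.0 V / 14.17 mV
G = 3000.0 mV / 14.17 mV
G = 211.71

211.71


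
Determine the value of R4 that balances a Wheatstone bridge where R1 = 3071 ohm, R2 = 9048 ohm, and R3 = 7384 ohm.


At balance: R1*R4 = R2*R3, so R4 = R2*R3/R1.
R4 = 9048 * 7384 / 3071
R4 = 66810432 / 3071
R4 = 21755.27 ohm

21755.27 ohm


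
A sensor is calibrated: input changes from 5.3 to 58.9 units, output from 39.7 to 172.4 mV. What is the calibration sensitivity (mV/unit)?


Sensitivity = (y2 - y1) / (x2 - x1).
S = (172.4 - 39.7) / (58.9 - 5.3)
S = 132.7 / 53.6
S = 2.4757 mV/unit

2.4757 mV/unit


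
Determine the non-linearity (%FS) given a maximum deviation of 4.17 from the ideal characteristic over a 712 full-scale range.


Linearity error = (max deviation / full scale) * 100%.
Linearity = (4.17 / 712) * 100
Linearity = 0.586 %FS

0.586 %FS


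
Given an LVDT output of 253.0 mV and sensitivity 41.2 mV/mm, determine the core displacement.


Displacement = Vout / sensitivity.
d = 253.0 / 41.2
d = 6.141 mm

6.141 mm


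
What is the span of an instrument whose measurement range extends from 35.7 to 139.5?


Span = upper range - lower range.
Span = 139.5 - (35.7)
Span = 103.8

103.8


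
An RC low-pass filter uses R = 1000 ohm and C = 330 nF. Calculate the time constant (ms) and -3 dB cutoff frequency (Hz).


Time constant: tau = R * C.
tau = 1000 * 3.30e-07 = 0.00033 s
tau = 0.33 ms
Cutoff frequency: fc = 1 / (2*pi*R*C).
fc = 1 / (2*pi*0.00033) = 482.29 Hz

tau = 0.33 ms, fc = 482.29 Hz


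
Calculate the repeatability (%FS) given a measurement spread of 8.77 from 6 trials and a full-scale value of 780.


Repeatability = (spread / full scale) * 100%.
R = (8.77 / 780) * 100
R = 1.124 %FS

1.124 %FS


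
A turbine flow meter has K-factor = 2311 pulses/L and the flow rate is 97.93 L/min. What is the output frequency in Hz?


Frequency = K * Q / 60 (converting L/min to L/s).
f = 2311 * 97.93 / 60
f = 226316.23 / 60
f = 3771.94 Hz

3771.94 Hz


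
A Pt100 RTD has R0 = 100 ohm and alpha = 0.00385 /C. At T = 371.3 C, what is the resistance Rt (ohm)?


The RTD equation: Rt = R0 * (1 + alpha * T).
Rt = 100 * (1 + 0.00385 * 371.3)
Rt = 100 * (1 + 1.429505)
Rt = 100 * 2.429505
Rt = 242.95 ohm

242.95 ohm


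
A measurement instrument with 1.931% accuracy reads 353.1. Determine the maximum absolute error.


Absolute error = (accuracy% / 100) * reading.
Error = (1.931 / 100) * 353.1
Error = 0.01931 * 353.1
Error = 6.8184

6.8184


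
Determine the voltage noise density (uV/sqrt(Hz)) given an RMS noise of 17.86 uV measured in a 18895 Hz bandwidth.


Noise spectral density = Vrms / sqrt(BW).
NSD = 17.86 / sqrt(18895)
NSD = 17.86 / 137.4591
NSD = 0.1299 uV/sqrt(Hz)

0.1299 uV/sqrt(Hz)


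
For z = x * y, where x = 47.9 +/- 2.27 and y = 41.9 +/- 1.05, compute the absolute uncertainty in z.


For a product z = x*y, the relative uncertainty is:
uz/z = sqrt((ux/x)^2 + (uy/y)^2)
Relative uncertainties: ux/x = 2.27/47.9 = 0.04739
uy/y = 1.05/41.9 = 0.02506
z = 47.9 * 41.9 = 2007.0
uz = 2007.0 * sqrt(0.04739^2 + 0.02506^2) = 107.592

107.592


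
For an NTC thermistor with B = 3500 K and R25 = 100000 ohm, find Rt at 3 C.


NTC thermistor equation: Rt = R25 * exp(B * (1/T - 1/T25)).
T in Kelvin: 276.15 K, T25 = 298.15 K
1/T - 1/T25 = 1/276.15 - 1/298.15 = 0.0002672
B * (1/T - 1/T25) = 3500 * 0.0002672 = 0.9352
Rt = 100000 * exp(0.9352) = 254775.8 ohm

254775.8 ohm


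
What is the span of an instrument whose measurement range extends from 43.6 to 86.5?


Span = upper range - lower range.
Span = 86.5 - (43.6)
Span = 42.9

42.9


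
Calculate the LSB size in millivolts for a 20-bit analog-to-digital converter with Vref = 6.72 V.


The resolution (LSB) of an ADC is Vref / 2^n.
LSB = 6.72 / 2^20
LSB = 6.72 / 1048576
LSB = 6.41e-06 V = 0.00640869 mV

0.00640869 mV


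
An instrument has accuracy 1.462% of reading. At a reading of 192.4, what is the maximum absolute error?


Absolute error = (accuracy% / 100) * reading.
Error = (1.462 / 100) * 192.4
Error = 0.01462 * 192.4
Error = 2.8129

2.8129


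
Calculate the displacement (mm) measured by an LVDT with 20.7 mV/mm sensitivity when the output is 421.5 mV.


Displacement = Vout / sensitivity.
d = 421.5 / 20.7
d = 20.362 mm

20.362 mm


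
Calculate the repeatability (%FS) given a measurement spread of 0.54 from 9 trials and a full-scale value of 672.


Repeatability = (spread / full scale) * 100%.
R = (0.54 / 672) * 100
R = 0.08 %FS

0.08 %FS


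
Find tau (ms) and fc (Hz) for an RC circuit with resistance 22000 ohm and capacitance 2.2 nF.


Time constant: tau = R * C.
tau = 22000 * 2.20e-09 = 4.84e-05 s
tau = 0.0484 ms
Cutoff frequency: fc = 1 / (2*pi*R*C).
fc = 1 / (2*pi*4.84e-05) = 3288.33 Hz

tau = 0.0484 ms, fc = 3288.33 Hz


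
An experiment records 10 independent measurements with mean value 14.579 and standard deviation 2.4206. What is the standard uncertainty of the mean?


The standard uncertainty for Type A evaluation is u = s / sqrt(n).
u = 2.4206 / sqrt(10)
u = 2.4206 / 3.1623
u = 0.7655

0.7655


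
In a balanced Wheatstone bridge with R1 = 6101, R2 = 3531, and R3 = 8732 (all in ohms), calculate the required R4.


At balance: R1*R4 = R2*R3, so R4 = R2*R3/R1.
R4 = 3531 * 8732 / 6101
R4 = 30832692 / 6101
R4 = 5053.71 ohm

5053.71 ohm


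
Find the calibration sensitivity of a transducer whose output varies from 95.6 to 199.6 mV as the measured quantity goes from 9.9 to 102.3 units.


Sensitivity = (y2 - y1) / (x2 - x1).
S = (199.6 - 95.6) / (102.3 - 9.9)
S = 104.0 / 92.4
S = 1.1255 mV/unit

1.1255 mV/unit


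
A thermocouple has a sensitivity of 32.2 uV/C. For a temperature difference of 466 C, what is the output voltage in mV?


The thermocouple output V = sensitivity * dT.
V = 32.2 uV/C * 466 C
V = 15005.2 uV
V = 15.005 mV

15.005 mV


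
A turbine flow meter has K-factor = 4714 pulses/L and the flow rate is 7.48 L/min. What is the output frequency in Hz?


Frequency = K * Q / 60 (converting L/min to L/s).
f = 4714 * 7.48 / 60
f = 35260.72 / 60
f = 587.68 Hz

587.68 Hz


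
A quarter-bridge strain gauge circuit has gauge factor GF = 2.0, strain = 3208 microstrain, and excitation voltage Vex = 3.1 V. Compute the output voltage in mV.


Quarter bridge output: Vout = (GF * epsilon * Vex) / 4.
Vout = (2.0 * 3208e-6 * 3.1) / 4
Vout = 0.0198896 / 4 V
Vout = 0.0049724 V = 4.9724 mV

4.9724 mV


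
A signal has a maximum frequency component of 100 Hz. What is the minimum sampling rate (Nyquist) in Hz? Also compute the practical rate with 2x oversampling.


By Nyquist theorem, fs_min = 2 * fmax.
fs_min = 2 * 100 = 200 Hz
Practical rate = 2 * fs_min = 2 * 200 = 400 Hz

fs_min = 200 Hz, fs_practical = 400 Hz


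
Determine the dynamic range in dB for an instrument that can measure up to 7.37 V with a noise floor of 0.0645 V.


Dynamic range = 20 * log10(Vmax / Vnoise).
DR = 20 * log10(7.37 / 0.0645)
DR = 20 * log10(114.26)
DR = 41.16 dB

41.16 dB


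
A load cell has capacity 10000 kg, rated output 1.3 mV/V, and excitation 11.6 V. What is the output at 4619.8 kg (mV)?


Vout = rated_output * Vex * (load / capacity).
Vout = 1.3 * 11.6 * (4619.8 / 10000)
Vout = 1.3 * 11.6 * 0.46198
Vout = 6.967 mV

6.967 mV


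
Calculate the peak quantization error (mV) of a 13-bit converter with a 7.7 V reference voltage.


The maximum quantization error is +/- LSB/2.
LSB = Vref / 2^n = 7.7 / 8192 = 0.00093994 V
Max error = LSB / 2 = 0.00093994 / 2 = 0.00046997 V
Max error = 0.47 mV

0.47 mV


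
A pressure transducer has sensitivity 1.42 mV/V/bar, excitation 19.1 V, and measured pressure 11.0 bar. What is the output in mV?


Output = sensitivity * Vex * P.
Vout = 1.42 * 19.1 * 11.0
Vout = 27.122 * 11.0
Vout = 298.34 mV

298.34 mV


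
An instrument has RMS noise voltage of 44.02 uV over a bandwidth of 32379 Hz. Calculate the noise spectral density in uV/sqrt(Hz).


Noise spectral density = Vrms / sqrt(BW).
NSD = 44.02 / sqrt(32379)
NSD = 44.02 / 179.9417
NSD = 0.2446 uV/sqrt(Hz)

0.2446 uV/sqrt(Hz)


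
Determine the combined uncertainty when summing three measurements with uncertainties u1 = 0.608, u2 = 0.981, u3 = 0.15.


For a sum of independent quantities, uc = sqrt(u1^2 + u2^2 + u3^2).
uc = sqrt(0.608^2 + 0.981^2 + 0.15^2)
uc = sqrt(0.369664 + 0.962361 + 0.0225)
uc = 1.1638

1.1638


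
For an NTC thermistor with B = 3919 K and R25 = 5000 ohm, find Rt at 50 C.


NTC thermistor equation: Rt = R25 * exp(B * (1/T - 1/T25)).
T in Kelvin: 323.15 K, T25 = 298.15 K
1/T - 1/T25 = 1/323.15 - 1/298.15 = -0.00025948
B * (1/T - 1/T25) = 3919 * -0.00025948 = -1.0169
Rt = 5000 * exp(-1.0169) = 1808.6 ohm

1808.6 ohm


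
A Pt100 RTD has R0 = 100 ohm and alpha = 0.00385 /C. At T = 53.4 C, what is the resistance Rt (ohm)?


The RTD equation: Rt = R0 * (1 + alpha * T).
Rt = 100 * (1 + 0.00385 * 53.4)
Rt = 100 * (1 + 0.20559)
Rt = 100 * 1.20559
Rt = 120.559 ohm

120.559 ohm


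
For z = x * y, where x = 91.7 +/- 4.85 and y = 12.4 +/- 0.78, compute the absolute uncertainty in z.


For a product z = x*y, the relative uncertainty is:
uz/z = sqrt((ux/x)^2 + (uy/y)^2)
Relative uncertainties: ux/x = 4.85/91.7 = 0.05289
uy/y = 0.78/12.4 = 0.062903
z = 91.7 * 12.4 = 1137.1
uz = 1137.1 * sqrt(0.05289^2 + 0.062903^2) = 93.449

93.449


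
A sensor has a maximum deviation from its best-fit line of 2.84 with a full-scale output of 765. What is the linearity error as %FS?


Linearity error = (max deviation / full scale) * 100%.
Linearity = (2.84 / 765) * 100
Linearity = 0.371 %FS

0.371 %FS


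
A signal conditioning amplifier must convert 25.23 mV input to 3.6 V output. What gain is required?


Gain = Vout / Vin (converting to same units).
G = 3.6 V / 25.23 mV
G = 3600.0 mV / 25.23 mV
G = 142.69

142.69


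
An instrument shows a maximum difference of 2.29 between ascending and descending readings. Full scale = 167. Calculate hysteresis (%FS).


Hysteresis = (max difference / full scale) * 100%.
H = (2.29 / 167) * 100
H = 1.371 %FS

1.371 %FS


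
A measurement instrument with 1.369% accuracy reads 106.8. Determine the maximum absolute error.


Absolute error = (accuracy% / 100) * reading.
Error = (1.369 / 100) * 106.8
Error = 0.01369 * 106.8
Error = 1.4621

1.4621


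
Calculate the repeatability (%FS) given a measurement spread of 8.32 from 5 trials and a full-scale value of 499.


Repeatability = (spread / full scale) * 100%.
R = (8.32 / 499) * 100
R = 1.667 %FS

1.667 %FS


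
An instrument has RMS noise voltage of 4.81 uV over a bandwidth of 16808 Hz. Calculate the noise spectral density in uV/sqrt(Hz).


Noise spectral density = Vrms / sqrt(BW).
NSD = 4.81 / sqrt(16808)
NSD = 4.81 / 129.6457
NSD = 0.0371 uV/sqrt(Hz)

0.0371 uV/sqrt(Hz)


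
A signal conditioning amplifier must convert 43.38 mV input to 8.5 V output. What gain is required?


Gain = Vout / Vin (converting to same units).
G = 8.5 V / 43.38 mV
G = 8500.0 mV / 43.38 mV
G = 195.94

195.94


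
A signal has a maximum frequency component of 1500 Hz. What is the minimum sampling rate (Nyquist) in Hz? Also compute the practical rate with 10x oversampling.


By Nyquist theorem, fs_min = 2 * fmax.
fs_min = 2 * 1500 = 3000 Hz
Practical rate = 10 * fs_min = 10 * 3000 = 30000 Hz

fs_min = 3000 Hz, fs_practical = 30000 Hz


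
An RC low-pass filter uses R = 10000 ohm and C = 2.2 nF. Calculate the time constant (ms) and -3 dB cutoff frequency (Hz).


Time constant: tau = R * C.
tau = 10000 * 2.20e-09 = 2.2e-05 s
tau = 0.022 ms
Cutoff frequency: fc = 1 / (2*pi*R*C).
fc = 1 / (2*pi*2.2e-05) = 7234.32 Hz

tau = 0.022 ms, fc = 7234.32 Hz


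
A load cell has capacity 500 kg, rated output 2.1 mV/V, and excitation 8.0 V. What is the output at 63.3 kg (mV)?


Vout = rated_output * Vex * (load / capacity).
Vout = 2.1 * 8.0 * (63.3 / 500)
Vout = 2.1 * 8.0 * 0.1266
Vout = 2.127 mV

2.127 mV


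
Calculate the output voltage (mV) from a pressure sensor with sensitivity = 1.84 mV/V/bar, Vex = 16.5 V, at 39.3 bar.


Output = sensitivity * Vex * P.
Vout = 1.84 * 16.5 * 39.3
Vout = 30.36 * 39.3
Vout = 1193.15 mV

1193.15 mV


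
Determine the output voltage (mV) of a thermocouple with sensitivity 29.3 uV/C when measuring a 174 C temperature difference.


The thermocouple output V = sensitivity * dT.
V = 29.3 uV/C * 174 C
V = 5098.2 uV
V = 5.098 mV

5.098 mV


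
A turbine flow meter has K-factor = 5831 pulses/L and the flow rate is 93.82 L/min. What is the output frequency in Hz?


Frequency = K * Q / 60 (converting L/min to L/s).
f = 5831 * 93.82 / 60
f = 547064.42 / 60
f = 9117.74 Hz

9117.74 Hz


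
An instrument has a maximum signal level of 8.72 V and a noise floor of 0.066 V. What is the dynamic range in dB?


Dynamic range = 20 * log10(Vmax / Vnoise).
DR = 20 * log10(8.72 / 0.066)
DR = 20 * log10(132.12)
DR = 42.42 dB

42.42 dB


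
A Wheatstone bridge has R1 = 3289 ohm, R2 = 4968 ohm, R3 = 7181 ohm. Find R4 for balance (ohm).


At balance: R1*R4 = R2*R3, so R4 = R2*R3/R1.
R4 = 4968 * 7181 / 3289
R4 = 35675208 / 3289
R4 = 10846.83 ohm

10846.83 ohm


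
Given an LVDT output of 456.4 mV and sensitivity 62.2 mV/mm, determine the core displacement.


Displacement = Vout / sensitivity.
d = 456.4 / 62.2
d = 7.338 mm

7.338 mm


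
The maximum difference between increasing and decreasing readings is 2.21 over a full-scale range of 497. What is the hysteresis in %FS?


Hysteresis = (max difference / full scale) * 100%.
H = (2.21 / 497) * 100
H = 0.445 %FS

0.445 %FS


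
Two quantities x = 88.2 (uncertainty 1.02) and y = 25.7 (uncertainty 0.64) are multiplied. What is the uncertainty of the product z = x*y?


For a product z = x*y, the relative uncertainty is:
uz/z = sqrt((ux/x)^2 + (uy/y)^2)
Relative uncertainties: ux/x = 1.02/88.2 = 0.011565
uy/y = 0.64/25.7 = 0.024903
z = 88.2 * 25.7 = 2266.7
uz = 2266.7 * sqrt(0.011565^2 + 0.024903^2) = 62.238

62.238


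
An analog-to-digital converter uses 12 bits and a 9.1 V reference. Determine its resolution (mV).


The resolution (LSB) of an ADC is Vref / 2^n.
LSB = 9.1 / 2^12
LSB = 9.1 / 4096
LSB = 0.00222168 V = 2.22167969 mV

2.22167969 mV


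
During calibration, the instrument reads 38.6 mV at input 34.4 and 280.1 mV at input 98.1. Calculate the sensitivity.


Sensitivity = (y2 - y1) / (x2 - x1).
S = (280.1 - 38.6) / (98.1 - 34.4)
S = 241.5 / 63.7
S = 3.7912 mV/unit

3.7912 mV/unit


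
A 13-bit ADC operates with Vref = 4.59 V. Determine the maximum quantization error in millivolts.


The maximum quantization error is +/- LSB/2.
LSB = Vref / 2^n = 4.59 / 8192 = 0.0005603 V
Max error = LSB / 2 = 0.0005603 / 2 = 0.00028015 V
Max error = 0.2802 mV

0.2802 mV


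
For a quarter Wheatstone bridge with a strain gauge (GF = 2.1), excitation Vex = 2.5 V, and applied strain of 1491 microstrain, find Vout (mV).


Quarter bridge output: Vout = (GF * epsilon * Vex) / 4.
Vout = (2.1 * 1491e-6 * 2.5) / 4
Vout = 0.00782775 / 4 V
Vout = 0.00195694 V = 1.9569 mV

1.9569 mV


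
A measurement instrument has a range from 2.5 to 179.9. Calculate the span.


Span = upper range - lower range.
Span = 179.9 - (2.5)
Span = 177.4

177.4


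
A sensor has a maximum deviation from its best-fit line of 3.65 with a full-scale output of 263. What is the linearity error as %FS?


Linearity error = (max deviation / full scale) * 100%.
Linearity = (3.65 / 263) * 100
Linearity = 1.388 %FS

1.388 %FS


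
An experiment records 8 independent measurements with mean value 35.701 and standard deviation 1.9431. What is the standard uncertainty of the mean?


The standard uncertainty for Type A evaluation is u = s / sqrt(n).
u = 1.9431 / sqrt(8)
u = 1.9431 / 2.8284
u = 0.687

0.687


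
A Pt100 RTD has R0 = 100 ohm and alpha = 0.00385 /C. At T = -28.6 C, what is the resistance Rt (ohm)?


The RTD equation: Rt = R0 * (1 + alpha * T).
Rt = 100 * (1 + 0.00385 * -28.6)
Rt = 100 * (1 + -0.11011)
Rt = 100 * 0.88989
Rt = 88.989 ohm

88.989 ohm


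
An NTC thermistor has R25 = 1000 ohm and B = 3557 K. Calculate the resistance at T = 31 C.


NTC thermistor equation: Rt = R25 * exp(B * (1/T - 1/T25)).
T in Kelvin: 304.15 K, T25 = 298.15 K
1/T - 1/T25 = 1/304.15 - 1/298.15 = -6.617e-05
B * (1/T - 1/T25) = 3557 * -6.617e-05 = -0.2353
Rt = 1000 * exp(-0.2353) = 790.3 ohm

790.3 ohm


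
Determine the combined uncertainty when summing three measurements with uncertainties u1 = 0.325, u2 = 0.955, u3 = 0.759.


For a sum of independent quantities, uc = sqrt(u1^2 + u2^2 + u3^2).
uc = sqrt(0.325^2 + 0.955^2 + 0.759^2)
uc = sqrt(0.105625 + 0.912025 + 0.576081)
uc = 1.2624

1.2624


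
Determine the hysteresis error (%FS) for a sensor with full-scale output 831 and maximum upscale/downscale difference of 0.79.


Hysteresis = (max difference / full scale) * 100%.
H = (0.79 / 831) * 100
H = 0.095 %FS

0.095 %FS


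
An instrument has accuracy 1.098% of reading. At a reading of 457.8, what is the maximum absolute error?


Absolute error = (accuracy% / 100) * reading.
Error = (1.098 / 100) * 457.8
Error = 0.01098 * 457.8
Error = 5.0266

5.0266


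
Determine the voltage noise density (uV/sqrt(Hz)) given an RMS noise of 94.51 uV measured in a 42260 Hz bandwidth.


Noise spectral density = Vrms / sqrt(BW).
NSD = 94.51 / sqrt(42260)
NSD = 94.51 / 205.5724
NSD = 0.4597 uV/sqrt(Hz)

0.4597 uV/sqrt(Hz)


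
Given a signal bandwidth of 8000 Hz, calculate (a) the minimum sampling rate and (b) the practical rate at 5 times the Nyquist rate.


By Nyquist theorem, fs_min = 2 * fmax.
fs_min = 2 * 8000 = 16000 Hz
Practical rate = 5 * fs_min = 5 * 16000 = 80000 Hz

fs_min = 16000 Hz, fs_practical = 80000 Hz


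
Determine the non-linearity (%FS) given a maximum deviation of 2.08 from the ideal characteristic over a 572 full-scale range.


Linearity error = (max deviation / full scale) * 100%.
Linearity = (2.08 / 572) * 100
Linearity = 0.364 %FS

0.364 %FS


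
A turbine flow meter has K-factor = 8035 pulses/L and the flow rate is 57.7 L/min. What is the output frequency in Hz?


Frequency = K * Q / 60 (converting L/min to L/s).
f = 8035 * 57.7 / 60
f = 463619.5 / 60
f = 7726.99 Hz

7726.99 Hz


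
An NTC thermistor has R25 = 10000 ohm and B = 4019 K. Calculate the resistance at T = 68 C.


NTC thermistor equation: Rt = R25 * exp(B * (1/T - 1/T25)).
T in Kelvin: 341.15 K, T25 = 298.15 K
1/T - 1/T25 = 1/341.15 - 1/298.15 = -0.00042275
B * (1/T - 1/T25) = 4019 * -0.00042275 = -1.6991
Rt = 10000 * exp(-1.6991) = 1828.6 ohm

1828.6 ohm


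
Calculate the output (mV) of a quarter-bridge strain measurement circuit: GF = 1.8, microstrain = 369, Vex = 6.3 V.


Quarter bridge output: Vout = (GF * epsilon * Vex) / 4.
Vout = (1.8 * 369e-6 * 6.3) / 4
Vout = 0.00418446 / 4 V
Vout = 0.00104612 V = 1.0461 mV

1.0461 mV


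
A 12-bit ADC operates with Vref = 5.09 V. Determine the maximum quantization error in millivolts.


The maximum quantization error is +/- LSB/2.
LSB = Vref / 2^n = 5.09 / 4096 = 0.00124268 V
Max error = LSB / 2 = 0.00124268 / 2 = 0.00062134 V
Max error = 0.6213 mV

0.6213 mV


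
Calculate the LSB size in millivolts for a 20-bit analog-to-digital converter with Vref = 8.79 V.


The resolution (LSB) of an ADC is Vref / 2^n.
LSB = 8.79 / 2^20
LSB = 8.79 / 1048576
LSB = 8.38e-06 V = 0.0083828 mV

0.0083828 mV
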